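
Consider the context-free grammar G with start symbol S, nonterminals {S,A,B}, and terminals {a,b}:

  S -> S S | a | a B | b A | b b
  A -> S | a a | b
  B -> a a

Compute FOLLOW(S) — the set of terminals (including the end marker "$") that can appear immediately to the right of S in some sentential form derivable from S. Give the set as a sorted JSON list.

FIRST iteration:
round 1:
  A via A→a a: +{a}
  A via A→b: +{b}
  B via B→a a: +{a}
  S via S→a: +{a}
  S via S→b A: +{b}
  FIRST(S)={a,b}  FIRST(A)={a,b}  FIRST(B)={a}
round 2: — fixpoint
  FIRST(S)={a,b}  FIRST(A)={a,b}  FIRST(B)={a}

FOLLOW sets:
seed FOLLOW(S) with $
[1]
  S→S S: FOLLOW(S) ⊇ FIRST(S) = {a,b}; new: +{a,b}
  S→a B: FOLLOW(B) ⊇ FOLLOW(S) ⊇ {$,a,b}; new: +{$,a,b}
  S→b A: FOLLOW(A) ⊇ FOLLOW(S) ⊇ {$,a,b}; new: +{$,a,b}
  FOLLOW[S]={$,a,b}  FOLLOW[A]={$,a,b}  FOLLOW[B]={$,a,b}
[2] (stable)
  FOLLOW[S]={$,a,b}  FOLLOW[A]={$,a,b}  FOLLOW[B]={$,a,b}

FOLLOW(S) = ["$", "a", "b"]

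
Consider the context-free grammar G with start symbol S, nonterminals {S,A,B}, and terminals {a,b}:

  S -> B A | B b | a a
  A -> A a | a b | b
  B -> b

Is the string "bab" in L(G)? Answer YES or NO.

CNF form of G:
  S -> B A | B T1 | T0 T0
  A -> A T0 | T0 T1 | b
  B -> b
  T0 -> a
  T1 -> b

CYK table (by increasing span):
  T[0,0] 'b' = {A,B,T1}  orig:{A,B}
  T[1,1] 'a' = {T0}  orig:{}
  T[2,2] 'b' = {A,B,T1}  orig:{A,B}
  T[0,1] 'ba' = {A}
  T[1,2] 'ab' = {A}
  T[0,2] 'bab' = {S}

S ∈ T[0,2] ⇒ YES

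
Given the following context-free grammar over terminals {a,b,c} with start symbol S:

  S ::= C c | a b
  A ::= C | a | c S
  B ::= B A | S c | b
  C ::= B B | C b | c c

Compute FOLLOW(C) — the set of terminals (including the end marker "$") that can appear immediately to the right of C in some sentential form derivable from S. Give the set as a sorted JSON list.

FIRST sets, iterate to fixpoint:
iter 1:
  A via A→a: +{a}
  A via A→c S: +{c}
  B via B→b: +{b}
  C via C→B B: +{b}
  C via C→c c: +{c}
  S via S→C c: +{b,c}
  S via S→a b: +{a}
  S: {a,b,c}  A: {a,c}  B: {b}  C: {b,c}
iter 2:
  A via A→C: +{b}
  B via B→S c: +{a,c}
  C via C→B B: +{a}
  S: {a,b,c}  A: {a,b,c}  B: {a,b,c}  C: {a,b,c}
iter 3: — fixpoint
  S: {a,b,c}  A: {a,b,c}  B: {a,b,c}  C: {a,b,c}

Compute FOLLOW by fixpoint:
initialize: $ ∈ FOLLOW(S)
pass 1:
  B→B A: FOLLOW(B) ⊇ FIRST(A) = {a,b,c}; new: +{a,b,c}
  B→B A: FOLLOW(A) ⊇ FOLLOW(B) ⊇ {a,b,c}; new: +{a,b,c}
  B→S c: FOLLOW(S) ⊇ FIRST(c) = {c}; new: +{c}
  C→C b: FOLLOW(C) ⊇ FIRST(b) = {b}; new: +{b}
  S→C c: FOLLOW(C) ⊇ FIRST(c) = {c}; new: +{c}
  FOLLOW(S)={$,c}  FOLLOW(A)={a,b,c}  FOLLOW(B)={a,b,c}  FOLLOW(C)={b,c}
pass 2:
  A→C: FOLLOW(C) ⊇ FOLLOW(A) ⊇ {a,b,c}; new: +{a}
  A→c S: FOLLOW(S) ⊇ FOLLOW(A) ⊇ {a,b,c}; new: +{a,b}
  FOLLOW(S)={$,a,b,c}  FOLLOW(A)={a,b,c}  FOLLOW(B)={a,b,c}  FOLLOW(C)={a,b,c}
pass 3: (stable)
  FOLLOW(S)={$,a,b,c}  FOLLOW(A)={a,b,c}  FOLLOW(B)={a,b,c}  FOLLOW(C)={a,b,c}

FOLLOW(C) = ["a", "b", "c"]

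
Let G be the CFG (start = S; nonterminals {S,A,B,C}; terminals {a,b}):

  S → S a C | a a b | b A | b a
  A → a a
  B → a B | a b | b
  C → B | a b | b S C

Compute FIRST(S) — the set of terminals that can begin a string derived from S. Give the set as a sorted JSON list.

FIRST sets, iterate to fixpoint:
[1]
  A via A→a a: +{a}
  B via B→a B: +{a}
  B via B→b: +{b}
  C via C→B: +{a,b}
  S via S→a a b: +{a}
  S via S→b A: +{b}
  FIRST(S)={a,b}  FIRST(A)={a}  FIRST(B)={a,b}  FIRST(C)={a,b}
[2] done
  FIRST(S)={a,b}  FIRST(A)={a}  FIRST(B)={a,b}  FIRST(C)={a,b}

FIRST(S) = ["a", "b"]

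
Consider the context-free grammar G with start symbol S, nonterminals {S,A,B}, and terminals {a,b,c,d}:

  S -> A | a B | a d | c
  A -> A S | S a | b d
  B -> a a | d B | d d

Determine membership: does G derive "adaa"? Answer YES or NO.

Convert to CNF:
  S -> A S | S T0 | T0 B | T0 T2 | T1 T2 | c
  A -> A S | S T0 | T1 T2
  B -> T0 T0 | T2 B | T2 T2
  T0 -> a
  T1 -> b
  T2 -> d

Fill CYK table bottom-up:
  T[0,0] 'a' = {T0}  orig:{}
  T[1,1] 'd' = {T2}  orig:{}
  T[2,2] 'a' = {T0}  orig:{}
  T[3,3] 'a' = {T0}  orig:{}
  T[0,1] 'ad' = {S}
  T[1,2] 'da' = ∅
  T[2,3] 'aa' = {B}
  T[0,2] 'ada' = {A,S}
  T[1,3] 'daa' = {B}
  T[0,3] 'adaa' = {A,S}

S ∈ T[0,3] ⇒ YES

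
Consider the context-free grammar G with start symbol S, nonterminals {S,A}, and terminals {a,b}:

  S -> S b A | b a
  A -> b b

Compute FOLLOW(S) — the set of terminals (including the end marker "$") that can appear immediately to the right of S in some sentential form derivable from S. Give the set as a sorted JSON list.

FIRST sets, iterate to fixpoint:
[1]
  A via A→b b: +{b}
  S via S→b a: +{b}
  FIRST[S]={b}  FIRST[A]={b}
[2] done
  FIRST[S]={b}  FIRST[A]={b}

FOLLOW iteration:
seed FOLLOW(S) with $
[1]
  S→S b A: FOLLOW(S) ⊇ FIRST(b) = {b}; new: +{b}
  S→S b A: FOLLOW(A) ⊇ FOLLOW(S) ⊇ {$,b}; new: +{$,b}
  S: {$,b}  A: {$,b}
[2] (stable)
  S: {$,b}  A: {$,b}

FOLLOW(S) = ["$", "b"]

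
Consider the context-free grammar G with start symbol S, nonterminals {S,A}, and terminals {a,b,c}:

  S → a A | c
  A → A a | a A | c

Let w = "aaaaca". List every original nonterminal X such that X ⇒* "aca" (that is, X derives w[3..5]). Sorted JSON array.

Convert to CNF:
  S -> T0 A | c
  A -> A T0 | T0 A | c
  T0 -> a

Fill CYK table bottom-up — only the sub-triangle for w[3..5]:
  [3..3]={T0}  "a"  orig:{}
  [4..4]={A,S}  "c"
  [5..5]={T0}  "a"  orig:{}
  [3..4]={A,S}  "ac"
  [4..5]={A}  "ca"
  [3..5]={A,S}  "aca"

Original NTs in T[3,5] deriving "aca": ["A", "S"]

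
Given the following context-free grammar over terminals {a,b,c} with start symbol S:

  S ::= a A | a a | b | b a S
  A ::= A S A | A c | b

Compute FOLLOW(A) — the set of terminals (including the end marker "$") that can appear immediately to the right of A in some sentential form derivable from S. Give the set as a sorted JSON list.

FIRST sets, iterate to fixpoint:
round 1:
  A via A→b: +{b}
  S via S→a A: +{a}
  S via S→b: +{b}
  S: {a,b}  A: {b}
round 2: (no change)
  S: {a,b}  A: {b}

FOLLOW iteration:
FOLLOW(S) := {$}
[1]
  A→A S A: FOLLOW(A) ⊇ FIRST(S) = {a,b}; new: +{a,b}
  A→A S A: FOLLOW(S) ⊇ FIRST(A) = {b}; new: +{b}
  A→A c: FOLLOW(A) ⊇ FIRST(c) = {c}; new: +{c}
  S→a A: FOLLOW(A) ⊇ FOLLOW(S) ⊇ {$,b}; new: +{$}
  S: {$,b}  A: {$,a,b,c}
[2] (stable)
  S: {$,b}  A: {$,a,b,c}

FOLLOW(A) = ["$", "a", "b", "c"]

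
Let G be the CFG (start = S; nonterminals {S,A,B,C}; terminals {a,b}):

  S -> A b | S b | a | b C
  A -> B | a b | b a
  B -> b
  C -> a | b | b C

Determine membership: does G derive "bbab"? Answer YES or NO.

Convert to CNF:
  S -> A T1 | S T1 | T1 C | a
  A -> T0 T1 | T1 T0 | b
  B -> b
  C -> T1 C | a | b
  T0 -> a
  T1 -> b

CYK fill:
  [0..0]={A,B,C,T1}  "b"  orig:{A,B,C}
  [1..1]={A,B,C,T1}  "b"  orig:{A,B,C}
  [2..2]={C,S,T0}  "a"  orig:{C,S}
  [3..3]={A,B,C,T1}  "b"  orig:{A,B,C}
  [0..1]={C,S}  "bb"
  [1..2]={A,C,S}  "ba"
  [2..3]={A,S}  "ab"
  [0..2]={C,S}  "bba"
  [1..3]={S}  "bab"
  [0..3]={S}  "bbab"

S ∈ T[0,3] ⇒ YES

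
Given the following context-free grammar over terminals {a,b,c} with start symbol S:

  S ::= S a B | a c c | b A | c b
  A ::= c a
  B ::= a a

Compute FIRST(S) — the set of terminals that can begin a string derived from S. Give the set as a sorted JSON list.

FIRST iteration:
round 1:
  A via A→c a: +{c}
  B via B→a a: +{a}
  S via S→a c c: +{a}
  S via S→b A: +{b}
  S via S→c b: +{c}
  S: {a,b,c}  A: {c}  B: {a}
round 2: done
  S: {a,b,c}  A: {c}  B: {a}

FIRST(S) = ["a", "b", "c"]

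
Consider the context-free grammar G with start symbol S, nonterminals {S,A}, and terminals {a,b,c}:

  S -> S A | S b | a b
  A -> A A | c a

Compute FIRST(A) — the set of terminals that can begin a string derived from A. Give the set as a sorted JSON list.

FIRST iteration:
iter 1:
  A via A→c a: +{c}
  S via S→a b: +{a}
  FIRST[S]={a}  FIRST[A]={c}
iter 2: (stable)
  FIRST[S]={a}  FIRST[A]={c}

FIRST(A) = ["c"]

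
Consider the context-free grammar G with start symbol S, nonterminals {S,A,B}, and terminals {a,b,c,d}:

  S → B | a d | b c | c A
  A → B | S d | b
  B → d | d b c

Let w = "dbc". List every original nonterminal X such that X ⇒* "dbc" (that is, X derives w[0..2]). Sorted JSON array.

Convert to CNF:
  S -> T0 X6 | T1 T2 | T2 A | T3 T0 | d
  A -> S T0 | T0 X4 | b | d
  B -> T0 X5 | d
  T0 -> d
  T1 -> b
  T2 -> c
  T3 -> a
  X4 -> T1 T2
  X5 -> T1 T2
  X6 -> T1 T2

CYK table (by increasing span) (cells [i..j] with 0 ≤ i ≤ j ≤ 2 only):
  [0..0]={A,B,S,T0}  "d"  orig:{A,B,S}
  [1..1]={A,T1}  "b"  orig:{A}
  [2..2]={T2}  "c"  orig:{}
  [0..1]=∅  "db"
  [1..2]={S,X4,X5,X6}  "bc"  orig:{S}
  [0..2]={A,B,S}  "dbc"

Original NTs in T[0,2] deriving "dbc": ["A", "B", "S"]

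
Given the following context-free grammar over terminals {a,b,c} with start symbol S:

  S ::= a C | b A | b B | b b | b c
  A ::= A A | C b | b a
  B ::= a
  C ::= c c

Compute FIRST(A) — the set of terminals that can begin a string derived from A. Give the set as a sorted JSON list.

FIRST iteration:
[1]
  A via A→b a: +{b}
  B via B→a: +{a}
  C via C→c c: +{c}
  S via S→a C: +{a}
  S via S→b A: +{b}
  FIRST(S)={a,b}  FIRST(A)={b}  FIRST(B)={a}  FIRST(C)={c}
[2]
  A via A→C b: +{c}
  FIRST(S)={a,b}  FIRST(A)={b,c}  FIRST(B)={a}  FIRST(C)={c}
[3] (no change)
  FIRST(S)={a,b}  FIRST(A)={b,c}  FIRST(B)={a}  FIRST(C)={c}

FIRST(A) = ["b", "c"]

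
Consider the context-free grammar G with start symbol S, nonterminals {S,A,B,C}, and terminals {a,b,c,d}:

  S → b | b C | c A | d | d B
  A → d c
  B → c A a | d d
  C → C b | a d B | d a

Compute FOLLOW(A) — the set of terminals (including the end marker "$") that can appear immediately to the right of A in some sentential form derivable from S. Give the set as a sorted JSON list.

Compute FIRST by fixpoint:
iter 1:
  A via A→d c: +{d}
  B via B→c A a: +{c}
  B via B→d d: +{d}
  C via C→a d B: +{a}
  C via C→d a: +{d}
  S via S→b: +{b}
  S via S→c A: +{c}
  S via S→d: +{d}
  S: {b,c,d}  A: {d}  B: {c,d}  C: {a,d}
iter 2: (stable)
  S: {b,c,d}  A: {d}  B: {c,d}  C: {a,d}

Compute FOLLOW by fixpoint:
seed FOLLOW(S) with $
round 1:
  B→c A a: FOLLOW(A) ⊇ FIRST(a) = {a}; new: +{a}
  C→C b: FOLLOW(C) ⊇ FIRST(b) = {b}; new: +{b}
  C→a d B: FOLLOW(B) ⊇ FOLLOW(C) ⊇ {b}; new: +{b}
  S→b C: FOLLOW(C) ⊇ FOLLOW(S) ⊇ {$}; new: +{$}
  S→c A: FOLLOW(A) ⊇ FOLLOW(S) ⊇ {$}; new: +{$}
  S→d B: FOLLOW(B) ⊇ FOLLOW(S) ⊇ {$}; new: +{$}
  S: {$}  A: {$,a}  B: {$,b}  C: {$,b}
round 2: (no change)
  S: {$}  A: {$,a}  B: {$,b}  C: {$,b}

FOLLOW(A) = ["$", "a"]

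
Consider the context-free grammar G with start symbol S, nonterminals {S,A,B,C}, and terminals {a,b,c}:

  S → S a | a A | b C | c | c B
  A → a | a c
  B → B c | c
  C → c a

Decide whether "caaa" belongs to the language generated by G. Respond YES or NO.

Convert to CNF:
  S -> S T0 | T0 A | T1 B | T2 C | c
  A -> T0 T1 | a
  B -> B T1 | c
  C -> T1 T0
  T0 -> a
  T1 -> c
  T2 -> b

CYK table (by increasing span):
  T[0,0] 'c' = {B,S,T1}  orig:{B,S}
  T[1,1] 'a' = {A,T0}  orig:{A}
  T[2,2] 'a' = {A,T0}  orig:{A}
  T[3,3] 'a' = {A,T0}  orig:{A}
  T[0,1] 'ca' = {C,S}
  T[1,2] 'aa' = {S}
  T[2,3] 'aa' = {S}
  T[0,2] 'caa' = {S}
  T[1,3] 'aaa' = {S}
  T[0,3] 'caaa' = {S}

S ∈ T[0,3] ⇒ YES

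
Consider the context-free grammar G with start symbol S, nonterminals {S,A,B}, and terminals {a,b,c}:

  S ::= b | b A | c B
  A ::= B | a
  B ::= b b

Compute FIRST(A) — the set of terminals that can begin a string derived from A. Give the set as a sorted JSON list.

FIRST sets, iterate to fixpoint:
round 1:
  A via A→a: +{a}
  B via B→b b: +{b}
  S via S→b: +{b}
  S via S→c B: +{c}
  FIRST[S]={b,c}  FIRST[A]={a}  FIRST[B]={b}
round 2:
  A via A→B: +{b}
  FIRST[S]={b,c}  FIRST[A]={a,b}  FIRST[B]={b}
round 3: (no change)
  FIRST[S]={b,c}  FIRST[A]={a,b}  FIRST[B]={b}

FIRST(A) = ["a", "b"]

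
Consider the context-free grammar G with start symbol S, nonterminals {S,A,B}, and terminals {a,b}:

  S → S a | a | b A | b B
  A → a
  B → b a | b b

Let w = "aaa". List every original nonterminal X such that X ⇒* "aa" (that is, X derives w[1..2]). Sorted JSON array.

CNF form of G:
  S -> S T1 | T0 A | T0 B | a
  A -> a
  B -> T0 T0 | T0 T1
  T0 -> b
  T1 -> a

CYK fill — only the sub-triangle for w[1..2]:
  [1..1]={A,S,T1}  "a"  orig:{A,S}
  [2..2]={A,S,T1}  "a"  orig:{A,S}
  [1..2]={S}  "aa"

Original NTs in T[1,2] deriving "aa": ["S"]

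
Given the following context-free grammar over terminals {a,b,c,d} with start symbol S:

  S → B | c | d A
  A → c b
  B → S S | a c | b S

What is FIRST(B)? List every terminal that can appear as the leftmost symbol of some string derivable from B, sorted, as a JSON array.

FIRST sets, iterate to fixpoint:
pass 1:
  A via A→c b: +{c}
  B via B→a c: +{a}
  B via B→b S: +{b}
  S via S→B: +{a,b}
  S via S→c: +{c}
  S via S→d A: +{d}
  FIRST(S)={a,b,c,d}  FIRST(A)={c}  FIRST(B)={a,b}
pass 2:
  B via B→S S: +{c,d}
  FIRST(S)={a,b,c,d}  FIRST(A)={c}  FIRST(B)={a,b,c,d}
pass 3: (no change)
  FIRST(S)={a,b,c,d}  FIRST(A)={c}  FIRST(B)={a,b,c,d}

FIRST(B) = ["a", "b", "c", "d"]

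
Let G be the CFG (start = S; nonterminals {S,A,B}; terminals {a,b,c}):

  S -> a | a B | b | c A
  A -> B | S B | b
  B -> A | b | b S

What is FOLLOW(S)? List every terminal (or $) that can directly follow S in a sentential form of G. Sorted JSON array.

FIRST iteration:
round 1:
  A via A→b: +{b}
  B via B→A: +{b}
  S via S→a: +{a}
  S via S→b: +{b}
  S via S→c A: +{c}
  FIRST(S)={a,b,c}  FIRST(A)={b}  FIRST(B)={b}
round 2:
  A via A→S B: +{a,c}
  B via B→A: +{a,c}
  FIRST(S)={a,b,c}  FIRST(A)={a,b,c}  FIRST(B)={a,b,c}
round 3: (stable)
  FIRST(S)={a,b,c}  FIRST(A)={a,b,c}  FIRST(B)={a,b,c}

Compute FOLLOW by fixpoint:
initialize: $ ∈ FOLLOW(S)
iter 1:
  A→S B: FOLLOW(S) ⊇ FIRST(B) = {a,b,c}; new: +{a,b,c}
  S→a B: FOLLOW(B) ⊇ FOLLOW(S) ⊇ {$,a,b,c}; new: +{$,a,b,c}
  S→c A: FOLLOW(A) ⊇ FOLLOW(S) ⊇ {$,a,b,c}; new: +{$,a,b,c}
  FOLLOW[S]={$,a,b,c}  FOLLOW[A]={$,a,b,c}  FOLLOW[B]={$,a,b,c}
iter 2: (stable)
  FOLLOW[S]={$,a,b,c}  FOLLOW[A]={$,a,b,c}  FOLLOW[B]={$,a,b,c}

FOLLOW(S) = ["$", "a", "b", "c"]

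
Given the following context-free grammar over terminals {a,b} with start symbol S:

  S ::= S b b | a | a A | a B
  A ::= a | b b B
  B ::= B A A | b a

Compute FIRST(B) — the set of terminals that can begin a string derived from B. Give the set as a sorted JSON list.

Compute FIRST by fixpoint:
round 1:
  A via A→a: +{a}
  A via A→b b B: +{b}
  B via B→b a: +{b}
  S via S→a: +{a}
  FIRST(S)={a}  FIRST(A)={a,b}  FIRST(B)={b}
round 2: (no change)
  FIRST(S)={a}  FIRST(A)={a,b}  FIRST(B)={b}

FIRST(B) = ["b"]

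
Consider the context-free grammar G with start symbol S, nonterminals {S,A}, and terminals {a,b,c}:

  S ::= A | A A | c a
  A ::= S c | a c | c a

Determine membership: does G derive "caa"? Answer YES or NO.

Convert to CNF:
  S -> A A | S T0 | T0 T1 | T1 T0
  A -> S T0 | T0 T1 | T1 T0
  T0 -> c
  T1 -> a

CYK fill:
  cell(0,0) c: {T0}  orig:{}
  cell(1,1) a: {T1}  orig:{}
  cell(2,2) a: {T1}  orig:{}
  cell(0,1) ca: {A,S}
  cell(1,2) aa: ∅
  cell(0,2) caa: ∅

S ∉ T[0,2] ⇒ NO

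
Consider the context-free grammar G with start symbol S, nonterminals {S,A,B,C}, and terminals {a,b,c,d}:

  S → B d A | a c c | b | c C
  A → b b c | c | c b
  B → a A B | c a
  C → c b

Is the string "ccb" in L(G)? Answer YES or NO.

CNF form of G:
  S -> B X6 | T1 C | T2 X7 | b
  A -> T0 X4 | T1 T0 | c
  B -> T1 T2 | T2 X5
  C -> T1 T0
  T0 -> b
  T1 -> c
  T2 -> a
  T3 -> d
  X4 -> T0 T1
  X5 -> A B
  X6 -> T3 A
  X7 -> T1 T1

CYK fill:
  [0..0]={A,T1}  "c"  orig:{A}
  [1..1]={A,T1}  "c"  orig:{A}
  [2..2]={S,T0}  "b"  orig:{S}
  [0..1]={X7}  "cc"  orig:{}
  [1..2]={A,C}  "cb"
  [0..2]={S}  "ccb"

S ∈ T[0,2] ⇒ YES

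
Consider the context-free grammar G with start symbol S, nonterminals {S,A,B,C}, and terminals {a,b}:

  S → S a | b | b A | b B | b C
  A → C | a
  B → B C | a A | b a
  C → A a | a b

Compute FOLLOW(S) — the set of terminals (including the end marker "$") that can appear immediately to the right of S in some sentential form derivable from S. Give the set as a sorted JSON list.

FIRST iteration:
iter 1:
  A via A→a: +{a}
  B via B→a A: +{a}
  B via B→b a: +{b}
  C via C→A a: +{a}
  S via S→b: +{b}
  S: {b}  A: {a}  B: {a,b}  C: {a}
iter 2: done
  S: {b}  A: {a}  B: {a,b}  C: {a}

FOLLOW sets:
FOLLOW(S) := {$}
pass 1:
  B→B C: FOLLOW(B) ⊇ FIRST(C) = {a}; new: +{a}
  B→B C: FOLLOW(C) ⊇ FOLLOW(B) ⊇ {a}; new: +{a}
  B→a A: FOLLOW(A) ⊇ FOLLOW(B) ⊇ {a}; new: +{a}
  S→S a: FOLLOW(S) ⊇ FIRST(a) = {a}; new: +{a}
  S→b A: FOLLOW(A) ⊇ FOLLOW(S) ⊇ {$,a}; new: +{$}
  S→b B: FOLLOW(B) ⊇ FOLLOW(S) ⊇ {$,a}; new: +{$}
  S→b C: FOLLOW(C) ⊇ FOLLOW(S) ⊇ {$,a}; new: +{$}
  FOLLOW(S)={$,a}  FOLLOW(A)={$,a}  FOLLOW(B)={$,a}  FOLLOW(C)={$,a}
pass 2: — fixpoint
  FOLLOW(S)={$,a}  FOLLOW(A)={$,a}  FOLLOW(B)={$,a}  FOLLOW(C)={$,a}

FOLLOW(S) = ["$", "a"]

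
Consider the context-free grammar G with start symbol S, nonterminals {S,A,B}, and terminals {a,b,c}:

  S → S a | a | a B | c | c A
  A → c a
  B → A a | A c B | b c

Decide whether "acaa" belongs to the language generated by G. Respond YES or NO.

Convert to CNF:
  S -> S T1 | T0 A | T1 B | a | c
  A -> T0 T1
  B -> A T1 | A X3 | T2 T0
  T0 -> c
  T1 -> a
  T2 -> b
  X3 -> T0 B

Fill CYK table bottom-up:
  [0..0]={S,T1}  "a"  orig:{S}
  [1..1]={S,T0}  "c"  orig:{S}
  [2..2]={S,T1}  "a"  orig:{S}
  [3..3]={S,T1}  "a"  orig:{S}
  [0..1]=∅  "ac"
  [1..2]={A,S}  "ca"
  [2..3]={S}  "aa"
  [0..2]=∅  "aca"
  [1..3]={B,S}  "caa"
  [0..3]={S}  "acaa"

S ∈ T[0,3] ⇒ YES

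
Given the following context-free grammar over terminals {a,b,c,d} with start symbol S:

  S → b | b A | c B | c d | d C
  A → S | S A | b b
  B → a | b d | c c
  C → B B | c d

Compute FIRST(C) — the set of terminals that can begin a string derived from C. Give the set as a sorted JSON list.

FIRST iteration:
pass 1:
  A via A→b b: +{b}
  B via B→a: +{a}
  B via B→b d: +{b}
  B via B→c c: +{c}
  C via C→B B: +{a,b,c}
  S via S→b: +{b}
  S via S→c B: +{c}
  S via S→d C: +{d}
  S: {b,c,d}  A: {b}  B: {a,b,c}  C: {a,b,c}
pass 2:
  A via A→S: +{c,d}
  S: {b,c,d}  A: {b,c,d}  B: {a,b,c}  C: {a,b,c}
pass 3: (stable)
  S: {b,c,d}  A: {b,c,d}  B: {a,b,c}  C: {a,b,c}

FIRST(C) = ["a", "b", "c"]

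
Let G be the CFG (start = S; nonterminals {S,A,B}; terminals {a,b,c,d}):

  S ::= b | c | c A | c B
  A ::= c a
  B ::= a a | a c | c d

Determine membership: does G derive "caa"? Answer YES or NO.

Convert to CNF:
  S -> T0 A | T0 B | b | c
  A -> T0 T1
  B -> T0 T2 | T1 T0 | T1 T1
  T0 -> c
  T1 -> a
  T2 -> d

CYK fill:
  cell(0,0) c: {S,T0}  orig:{S}
  cell(1,1) a: {T1}  orig:{}
  cell(2,2) a: {T1}  orig:{}
  cell(0,1) ca: {A}
  cell(1,2) aa: {B}
  cell(0,2) caa: {S}

S ∈ T[0,2] ⇒ YES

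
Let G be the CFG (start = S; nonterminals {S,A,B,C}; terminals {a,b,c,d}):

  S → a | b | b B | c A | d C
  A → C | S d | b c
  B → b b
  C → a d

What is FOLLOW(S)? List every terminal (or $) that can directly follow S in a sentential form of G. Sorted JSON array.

FIRST iteration:
round 1:
  A via A→b c: +{b}
  B via B→b b: +{b}
  C via C→a d: +{a}
  S via S→a: +{a}
  S via S→b: +{b}
  S via S→c A: +{c}
  S via S→d C: +{d}
  FIRST[S]={a,b,c,d}  FIRST[A]={b}  FIRST[B]={b}  FIRST[C]={a}
round 2:
  A via A→C: +{a}
  A via A→S d: +{c,d}
  FIRST[S]={a,b,c,d}  FIRST[A]={a,b,c,d}  FIRST[B]={b}  FIRST[C]={a}
round 3: (no change)
  FIRST[S]={a,b,c,d}  FIRST[A]={a,b,c,d}  FIRST[B]={b}  FIRST[C]={a}

FOLLOW sets:
initialize: $ ∈ FOLLOW(S)
pass 1:
  A→S d: FOLLOW(S) ⊇ FIRST(d) = {d}; new: +{d}
  S→b B: FOLLOW(B) ⊇ FOLLOW(S) ⊇ {$,d}; new: +{$,d}
  S→c A: FOLLOW(A) ⊇ FOLLOW(S) ⊇ {$,d}; new: +{$,d}
  S→d C: FOLLOW(C) ⊇ FOLLOW(S) ⊇ {$,d}; new: +{$,d}
  FOLLOW[S]={$,d}  FOLLOW[A]={$,d}  FOLLOW[B]={$,d}  FOLLOW[C]={$,d}
pass 2: (no change)
  FOLLOW[S]={$,d}  FOLLOW[A]={$,d}  FOLLOW[B]={$,d}  FOLLOW[C]={$,d}

FOLLOW(S) = ["$", "d"]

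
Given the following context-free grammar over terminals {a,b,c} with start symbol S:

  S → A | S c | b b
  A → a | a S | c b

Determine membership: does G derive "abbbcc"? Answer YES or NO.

CNF form of G:
  S -> S T1 | T0 S | T1 T2 | T2 T2 | a
  A -> T0 S | T1 T2 | a
  T0 -> a
  T1 -> c
  T2 -> b

CYK fill:
  T[0,0] 'a' = {A,S,T0}  orig:{A,S}
  T[1,1] 'b' = {T2}  orig:{}
  T[2,2] 'b' = {T2}  orig:{}
  T[3,3] 'b' = {T2}  orig:{}
  T[4,4] 'c' = {T1}  orig:{}
  T[5,5] 'c' = {T1}  orig:{}
  T[0,1] 'ab' = ∅
  T[1,2] 'bb' = {S}
  T[2,3] 'bb' = {S}
  T[3,4] 'bc' = ∅
  T[4,5] 'cc' = ∅
  T[0,2] 'abb' = {A,S}
  T[1,3] 'bbb' = ∅
  T[2,4] 'bbc' = {S}
  T[3,5] 'bcc' = ∅
  T[0,3] 'abbb' = ∅
  T[1,4] 'bbbc' = ∅
  T[2,5] 'bbcc' = {S}
  T[0,4] 'abbbc' = ∅
  T[1,5] 'bbbcc' = ∅
  T[0,5] 'abbbcc' = ∅

S ∉ T[0,5] ⇒ NO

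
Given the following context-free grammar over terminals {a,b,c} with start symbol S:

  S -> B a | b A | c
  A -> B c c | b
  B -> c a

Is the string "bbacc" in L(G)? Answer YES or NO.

Convert to CNF:
  S -> B T1 | T2 A | c
  A -> B X3 | b
  B -> T0 T1
  T0 -> c
  T1 -> a
  T2 -> b
  X3 -> T0 T0

Fill CYK table bottom-up:
  [0..0]={A,T2}  "b"  orig:{A}
  [1..1]={A,T2}  "b"  orig:{A}
  [2..2]={T1}  "a"  orig:{}
  [3..3]={S,T0}  "c"  orig:{S}
  [4..4]={S,T0}  "c"  orig:{S}
  [0..1]={S}  "bb"
  [1..2]=∅  "ba"
  [2..3]=∅  "ac"
  [3..4]={X3}  "cc"  orig:{}
  [0..2]=∅  "bba"
  [1..3]=∅  "bac"
  [2..4]=∅  "acc"
  [0..3]=∅  "bbac"
  [1..4]=∅  "bacc"
  [0..4]=∅  "bbacc"

S ∉ T[0,4] ⇒ NO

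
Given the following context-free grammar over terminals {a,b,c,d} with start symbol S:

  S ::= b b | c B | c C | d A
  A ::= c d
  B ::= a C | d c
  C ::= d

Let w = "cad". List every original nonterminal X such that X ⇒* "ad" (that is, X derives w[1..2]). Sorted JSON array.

CNF form of G:
  S -> T0 B | T0 C | T1 A | T3 T3
  A -> T0 T1
  B -> T1 T0 | T2 C
  C -> d
  T0 -> c
  T1 -> d
  T2 -> a
  T3 -> b

CYK table (by increasing span), restricted to cells inside w[1..2]:
  T[1,1] 'a' = {T2}  orig:{}
  T[2,2] 'd' = {C,T1}  orig:{C}
  T[1,2] 'ad' = {B}

Original NTs in T[1,2] deriving "ad": ["B"]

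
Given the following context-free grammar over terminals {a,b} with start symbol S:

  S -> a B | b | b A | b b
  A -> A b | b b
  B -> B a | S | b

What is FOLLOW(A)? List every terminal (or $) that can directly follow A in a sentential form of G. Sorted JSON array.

FIRST iteration:
round 1:
  A via A→b b: +{b}
  B via B→b: +{b}
  S via S→a B: +{a}
  S via S→b: +{b}
  FIRST[S]={a,b}  FIRST[A]={b}  FIRST[B]={b}
round 2:
  B via B→S: +{a}
  FIRST[S]={a,b}  FIRST[A]={b}  FIRST[B]={a,b}
round 3: done
  FIRST[S]={a,b}  FIRST[A]={b}  FIRST[B]={a,b}

FOLLOW sets:
seed FOLLOW(S) with $
iter 1:
  A→A b: FOLLOW(A) ⊇ FIRST(b) = {b}; new: +{b}
  B→B a: FOLLOW(B) ⊇ FIRST(a) = {a}; new: +{a}
  B→S: FOLLOW(S) ⊇ FOLLOW(B) ⊇ {a}; new: +{a}
  S→a B: FOLLOW(B) ⊇ FOLLOW(S) ⊇ {$,a}; new: +{$}
  S→b A: FOLLOW(A) ⊇ FOLLOW(S) ⊇ {$,a}; new: +{$,a}
  FOLLOW[S]={$,a}  FOLLOW[A]={$,a,b}  FOLLOW[B]={$,a}
iter 2: — fixpoint
  FOLLOW[S]={$,a}  FOLLOW[A]={$,a,b}  FOLLOW[B]={$,a}

FOLLOW(A) = ["$", "a", "b"]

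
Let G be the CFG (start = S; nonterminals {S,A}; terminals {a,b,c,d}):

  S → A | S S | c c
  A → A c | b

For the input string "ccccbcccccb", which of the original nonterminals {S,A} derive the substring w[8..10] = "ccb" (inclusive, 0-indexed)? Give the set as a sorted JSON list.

CNF form of G:
  S -> A T0 | S S | T0 T0 | b
  A -> A T0 | b
  T0 -> c

CYK fill — only the sub-triangle for w[8..10]:
  T[8,8] 'c' = {T0}  orig:{}
  T[9,9] 'c' = {T0}  orig:{}
  T[10,10] 'b' = {A,S}
  T[8,9] 'cc' = {S}
  T[9,10] 'cb' = ∅
  T[8,10] 'ccb' = {S}

Original NTs in T[8,10] deriving "ccb": ["S"]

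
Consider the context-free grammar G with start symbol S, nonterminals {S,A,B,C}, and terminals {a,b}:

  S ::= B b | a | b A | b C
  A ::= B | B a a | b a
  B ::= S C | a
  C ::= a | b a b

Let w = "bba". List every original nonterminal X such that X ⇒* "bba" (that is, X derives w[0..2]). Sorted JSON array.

Convert to CNF:
  S -> B T1 | T1 A | T1 C | a
  A -> B X2 | S C | T1 T0 | a
  B -> S C | a
  C -> T1 X3 | a
  T0 -> a
  T1 -> b
  X2 -> T0 T0
  X3 -> T0 T1

CYK table (by increasing span) (cells [i..j] with 0 ≤ i ≤ j ≤ 2 only):
  [0..0]={T1}  "b"  orig:{}
  [1..1]={T1}  "b"  orig:{}
  [2..2]={A,B,C,S,T0}  "a"  orig:{A,B,C,S}
  [0..1]=∅  "bb"
  [1..2]={A,S}  "ba"
  [0..2]={S}  "bba"

Original NTs in T[0,2] deriving "bba": ["S"]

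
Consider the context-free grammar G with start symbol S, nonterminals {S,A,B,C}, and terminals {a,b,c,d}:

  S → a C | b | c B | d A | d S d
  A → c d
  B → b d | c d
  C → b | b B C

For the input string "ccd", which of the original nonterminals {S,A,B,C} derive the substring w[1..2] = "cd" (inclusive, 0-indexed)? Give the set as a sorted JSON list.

Convert to CNF:
  S -> T0 B | T1 A | T1 X5 | T3 C | b
  A -> T0 T1
  B -> T0 T1 | T2 T1
  C -> T2 X4 | b
  T0 -> c
  T1 -> d
  T2 -> b
  T3 -> a
  X4 -> B C
  X5 -> S T1

CYK table (by increasing span) — only the sub-triangle for w[1..2]:
  cell(1,1) c: {T0}  orig:{}
  cell(2,2) d: {T1}  orig:{}
  cell(1,2) cd: {A,B}

Original NTs in T[1,2] deriving "cd": ["A", "B"]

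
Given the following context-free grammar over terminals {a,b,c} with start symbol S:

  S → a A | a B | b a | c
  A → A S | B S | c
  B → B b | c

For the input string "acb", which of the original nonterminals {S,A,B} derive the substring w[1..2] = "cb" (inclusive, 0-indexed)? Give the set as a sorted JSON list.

CNF form of G:
  S -> T0 T1 | T1 A | T1 B | c
  A -> A S | B S | c
  B -> B T0 | c
  T0 -> b
  T1 -> a

Fill CYK table bottom-up, restricted to cells inside w[1..2]:
  [1..1]={A,B,S}  "c"
  [2..2]={T0}  "b"  orig:{}
  [1..2]={B}  "cb"

Original NTs in T[1,2] deriving "cb": ["B"]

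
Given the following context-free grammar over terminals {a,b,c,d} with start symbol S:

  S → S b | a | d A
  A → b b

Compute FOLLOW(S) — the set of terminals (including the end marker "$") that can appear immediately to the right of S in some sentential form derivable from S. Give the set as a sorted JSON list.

Compute FIRST by fixpoint:
[1]
  A via A→b b: +{b}
  S via S→a: +{a}
  S via S→d A: +{d}
  S: {a,d}  A: {b}
[2] (stable)
  S: {a,d}  A: {b}

FOLLOW iteration:
FOLLOW(S) := {$}
round 1:
  S→S b: FOLLOW(S) ⊇ FIRST(b) = {b}; new: +{b}
  S→d A: FOLLOW(A) ⊇ FOLLOW(S) ⊇ {$,b}; new: +{$,b}
  FOLLOW[S]={$,b}  FOLLOW[A]={$,b}
round 2: done
  FOLLOW[S]={$,b}  FOLLOW[A]={$,b}

FOLLOW(S) = ["$", "b"]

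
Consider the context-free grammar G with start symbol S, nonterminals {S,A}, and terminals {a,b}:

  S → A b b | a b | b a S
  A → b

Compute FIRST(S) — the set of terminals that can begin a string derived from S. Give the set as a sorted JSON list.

FIRST sets, iterate to fixpoint:
[1]
  A via A→b: +{b}
  S via S→A b b: +{b}
  S via S→a b: +{a}
  S: {a,b}  A: {b}
[2] — fixpoint
  S: {a,b}  A: {b}

FIRST(S) = ["a", "b"]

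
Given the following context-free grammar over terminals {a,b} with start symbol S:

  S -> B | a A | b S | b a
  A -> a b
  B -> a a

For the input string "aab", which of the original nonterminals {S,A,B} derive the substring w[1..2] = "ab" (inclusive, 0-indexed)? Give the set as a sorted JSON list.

CNF form of G:
  S -> T0 A | T0 T0 | T1 S | T1 T0
  A -> T0 T1
  B -> T0 T0
  T0 -> a
  T1 -> b

Fill CYK table bottom-up, restricted to cells inside w[1..2]:
  [1..1]={T0}  "a"  orig:{}
  [2..2]={T1}  "b"  orig:{}
  [1..2]={A}  "ab"

Original NTs in T[1,2] deriving "ab": ["A"]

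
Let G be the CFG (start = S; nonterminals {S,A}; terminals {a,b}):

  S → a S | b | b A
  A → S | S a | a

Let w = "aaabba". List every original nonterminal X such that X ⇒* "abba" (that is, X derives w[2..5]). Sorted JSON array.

Convert to CNF:
  S -> T0 S | T1 A | b
  A -> S T0 | T0 S | T1 A | a | b
  T0 -> a
  T1 -> b

Fill CYK table bottom-up, restricted to cells inside w[2..5]:
  T[2,2] 'a' = {A,T0}  orig:{A}
  T[3,3] 'b' = {A,S,T1}  orig:{A,S}
  T[4,4] 'b' = {A,S,T1}  orig:{A,S}
  T[5,5] 'a' = {A,T0}  orig:{A}
  T[2,3] 'ab' = {A,S}
  T[3,4] 'bb' = {A,S}
  T[4,5] 'ba' = {A,S}
  T[2,4] 'abb' = {A,S}
  T[3,5] 'bba' = {A,S}
  T[2,5] 'abba' = {A,S}

Original NTs in T[2,5] deriving "abba": ["A", "S"]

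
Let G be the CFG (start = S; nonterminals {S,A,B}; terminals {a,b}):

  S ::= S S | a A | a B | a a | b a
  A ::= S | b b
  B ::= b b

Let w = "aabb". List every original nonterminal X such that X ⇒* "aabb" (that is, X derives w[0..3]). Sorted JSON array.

CNF form of G:
  S -> S S | T0 A | T0 B | T0 T0 | T1 T0
  A -> S S | T0 A | T0 B | T0 T0 | T1 T0 | T1 T1
  B -> T1 T1
  T0 -> a
  T1 -> b

Fill CYK table bottom-up (cells [i..j] with 0 ≤ i ≤ j ≤ 3 only):
  [0..0]={T0}  "a"  orig:{}
  [1..1]={T0}  "a"  orig:{}
  [2..2]={T1}  "b"  orig:{}
  [3..3]={T1}  "b"  orig:{}
  [0..1]={A,S}  "aa"
  [1..2]=∅  "ab"
  [2..3]={A,B}  "bb"
  [0..2]=∅  "aab"
  [1..3]={A,S}  "abb"
  [0..3]={A,S}  "aabb"

Original NTs in T[0,3] deriving "aabb": ["A", "S"]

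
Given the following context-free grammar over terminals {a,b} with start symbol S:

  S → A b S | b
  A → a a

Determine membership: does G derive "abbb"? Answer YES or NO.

Convert to CNF:
  S -> A X2 | b
  A -> T0 T0
  T0 -> a
  T1 -> b
  X2 -> T1 S

CYK fill:
  T[0,0] 'a' = {T0}  orig:{}
  T[1,1] 'b' = {S,T1}  orig:{S}
  T[2,2] 'b' = {S,T1}  orig:{S}
  T[3,3] 'b' = {S,T1}  orig:{S}
  T[0,1] 'ab' = ∅
  T[1,2] 'bb' = {X2}  orig:{}
  T[2,3] 'bb' = {X2}  orig:{}
  T[0,2] 'abb' = ∅
  T[1,3] 'bbb' = ∅
  T[0,3] 'abbb' = ∅

S ∉ T[0,3] ⇒ NO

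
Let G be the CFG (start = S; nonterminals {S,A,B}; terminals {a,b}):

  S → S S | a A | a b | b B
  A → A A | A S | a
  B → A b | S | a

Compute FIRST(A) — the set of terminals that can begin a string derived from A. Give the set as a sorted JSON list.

FIRST iteration:
round 1:
  A via A→a: +{a}
  B via B→A b: +{a}
  S via S→a A: +{a}
  S via S→b B: +{b}
  FIRST[S]={a,b}  FIRST[A]={a}  FIRST[B]={a}
round 2:
  B via B→S: +{b}
  FIRST[S]={a,b}  FIRST[A]={a}  FIRST[B]={a,b}
round 3: — fixpoint
  FIRST[S]={a,b}  FIRST[A]={a}  FIRST[B]={a,b}

FIRST(A) = ["a"]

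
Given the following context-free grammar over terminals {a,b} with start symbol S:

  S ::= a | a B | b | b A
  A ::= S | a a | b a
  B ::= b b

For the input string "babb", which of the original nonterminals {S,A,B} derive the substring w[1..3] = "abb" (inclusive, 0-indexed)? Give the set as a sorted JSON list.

CNF form of G:
  S -> T0 B | T1 A | a | b
  A -> T0 B | T0 T0 | T1 A | T1 T0 | a | b
  B -> T1 T1
  T0 -> a
  T1 -> b

Fill CYK table bottom-up (cells [i..j] with 1 ≤ i ≤ j ≤ 3 only):
  T[1,1] 'a' = {A,S,T0}  orig:{A,S}
  T[2,2] 'b' = {A,S,T1}  orig:{A,S}
  T[3,3] 'b' = {A,S,T1}  orig:{A,S}
  T[1,2] 'ab' = ∅
  T[2,3] 'bb' = {A,B,S}
  T[1,3] 'abb' = {A,S}

Original NTs in T[1,3] deriving "abb": ["A", "S"]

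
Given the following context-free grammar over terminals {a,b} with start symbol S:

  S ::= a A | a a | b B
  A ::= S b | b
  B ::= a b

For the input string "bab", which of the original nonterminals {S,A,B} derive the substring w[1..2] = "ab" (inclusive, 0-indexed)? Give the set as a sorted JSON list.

CNF form of G:
  S -> T0 B | T1 A | T1 T1
  A -> S T0 | b
  B -> T1 T0
  T0 -> b
  T1 -> a

Fill CYK table bottom-up — only the sub-triangle for w[1..2]:
  [1..1]={T1}  "a"  orig:{}
  [2..2]={A,T0}  "b"  orig:{A}
  [1..2]={B,S}  "ab"

Original NTs in T[1,2] deriving "ab": ["B", "S"]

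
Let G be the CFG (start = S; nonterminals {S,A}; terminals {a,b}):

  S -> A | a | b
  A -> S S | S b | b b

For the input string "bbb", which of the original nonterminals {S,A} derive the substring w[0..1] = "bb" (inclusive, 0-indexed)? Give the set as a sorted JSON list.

CNF form of G:
  S -> S S | S T0 | T0 T0 | a | b
  A -> S S | S T0 | T0 T0
  T0 -> b

Fill CYK table bottom-up — only the sub-triangle for w[0..1]:
  cell(0,0) b: {S,T0}  orig:{S}
  cell(1,1) b: {S,T0}  orig:{S}
  cell(0,1) bb: {A,S}

Original NTs in T[0,1] deriving "bb": ["A", "S"]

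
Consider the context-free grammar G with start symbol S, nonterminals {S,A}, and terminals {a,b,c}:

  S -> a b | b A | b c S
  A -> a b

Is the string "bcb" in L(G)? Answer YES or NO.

Convert to CNF:
  S -> T0 T1 | T1 A | T1 X3
  A -> T0 T1
  T0 -> a
  T1 -> b
  T2 -> c
  X3 -> T2 S

CYK table (by increasing span):
  [0..0]={T1}  "b"  orig:{}
  [1..1]={T2}  "c"  orig:{}
  [2..2]={T1}  "b"  orig:{}
  [0..1]=∅  "bc"
  [1..2]=∅  "cb"
  [0..2]=∅  "bcb"

S ∉ T[0,2] ⇒ NO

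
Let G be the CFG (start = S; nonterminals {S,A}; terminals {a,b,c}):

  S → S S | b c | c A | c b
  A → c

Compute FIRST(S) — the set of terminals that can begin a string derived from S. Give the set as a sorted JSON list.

Compute FIRST by fixpoint:
pass 1:
  A via A→c: +{c}
  S via S→b c: +{b}
  S via S→c A: +{c}
  S: {b,c}  A: {c}
pass 2: (stable)
  S: {b,c}  A: {c}

FIRST(S) = ["b", "c"]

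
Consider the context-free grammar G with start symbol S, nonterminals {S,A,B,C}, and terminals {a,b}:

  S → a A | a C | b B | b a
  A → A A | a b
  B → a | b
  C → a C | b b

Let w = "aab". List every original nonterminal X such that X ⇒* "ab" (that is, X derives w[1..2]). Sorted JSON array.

CNF form of G:
  S -> T0 A | T0 C | T1 B | T1 T0
  A -> A A | T0 T1
  B -> a | b
  C -> T0 C | T1 T1
  T0 -> a
  T1 -> b

CYK fill — only the sub-triangle for w[1..2]:
  [1..1]={B,T0}  "a"  orig:{B}
  [2..2]={B,T1}  "b"  orig:{B}
  [1..2]={A}  "ab"

Original NTs in T[1,2] deriving "ab": ["A"]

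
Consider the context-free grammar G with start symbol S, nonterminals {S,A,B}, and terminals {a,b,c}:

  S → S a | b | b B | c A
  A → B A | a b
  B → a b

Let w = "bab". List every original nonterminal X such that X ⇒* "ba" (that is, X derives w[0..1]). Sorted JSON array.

Convert to CNF:
  S -> S T0 | T1 B | T2 A | b
  A -> B A | T0 T1
  B -> T0 T1
  T0 -> a
  T1 -> b
  T2 -> c

Fill CYK table bottom-up, restricted to cells inside w[0..1]:
  T[0,0] 'b' = {S,T1}  orig:{S}
  T[1,1] 'a' = {T0}  orig:{}
  T[0,1] 'ba' = {S}

Original NTs in T[0,1] deriving "ba": ["S"]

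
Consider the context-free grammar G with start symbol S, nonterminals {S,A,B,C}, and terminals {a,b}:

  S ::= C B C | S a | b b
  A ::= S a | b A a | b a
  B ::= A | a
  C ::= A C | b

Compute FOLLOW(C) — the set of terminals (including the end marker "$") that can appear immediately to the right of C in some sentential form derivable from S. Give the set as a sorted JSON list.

FIRST iteration:
round 1:
  A via A→b A a: +{b}
  B via B→A: +{b}
  B via B→a: +{a}
  C via C→A C: +{b}
  S via S→C B C: +{b}
  FIRST[S]={b}  FIRST[A]={b}  FIRST[B]={a,b}  FIRST[C]={b}
round 2: (no change)
  FIRST[S]={b}  FIRST[A]={b}  FIRST[B]={a,b}  FIRST[C]={b}

FOLLOW sets:
FOLLOW(S) := {$}
iter 1:
  A→S a: FOLLOW(S) ⊇ FIRST(a) = {a}; new: +{a}
  A→b A a: FOLLOW(A) ⊇ FIRST(a) = {a}; new: +{a}
  C→A C: FOLLOW(A) ⊇ FIRST(C) = {b}; new: +{b}
  S→C B C: FOLLOW(C) ⊇ FIRST(B) = {a,b}; new: +{a,b}
  S→C B C: FOLLOW(B) ⊇ FIRST(C) = {b}; new: +{b}
  S→C B C: FOLLOW(C) ⊇ FOLLOW(S) ⊇ {$,a}; new: +{$}
  S: {$,a}  A: {a,b}  B: {b}  C: {$,a,b}
iter 2: (no change)
  S: {$,a}  A: {a,b}  B: {b}  C: {$,a,b}

FOLLOW(C) = ["$", "a", "b"]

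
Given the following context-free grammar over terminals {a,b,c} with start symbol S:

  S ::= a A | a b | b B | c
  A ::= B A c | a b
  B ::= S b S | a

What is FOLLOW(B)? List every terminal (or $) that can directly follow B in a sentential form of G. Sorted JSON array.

FIRST iteration:
pass 1:
  A via A→a b: +{a}
  B via B→a: +{a}
  S via S→a A: +{a}
  S via S→b B: +{b}
  S via S→c: +{c}
  S: {a,b,c}  A: {a}  B: {a}
pass 2:
  B via B→S b S: +{b,c}
  S: {a,b,c}  A: {a}  B: {a,b,c}
pass 3:
  A via A→B A c: +{b,c}
  S: {a,b,c}  A: {a,b,c}  B: {a,b,c}
pass 4: — fixpoint
  S: {a,b,c}  A: {a,b,c}  B: {a,b,c}

FOLLOW iteration:
seed FOLLOW(S) with $
[1]
  A→B A c: FOLLOW(B) ⊇ FIRST(A) = {a,b,c}; new: +{a,b,c}
  A→B A c: FOLLOW(A) ⊇ FIRST(c) = {c}; new: +{c}
  B→S b S: FOLLOW(S) ⊇ FIRST(b) = {b}; new: +{b}
  B→S b S: FOLLOW(S) ⊇ FOLLOW(B) ⊇ {a,b,c}; new: +{a,c}
  S→a A: FOLLOW(A) ⊇ FOLLOW(S) ⊇ {$,a,b,c}; new: +{$,a,b}
  S→b B: FOLLOW(B) ⊇ FOLLOW(S) ⊇ {$,a,b,c}; new: +{$}
  FOLLOW(S)={$,a,b,c}  FOLLOW(A)={$,a,b,c}  FOLLOW(B)={$,a,b,c}
[2] (no change)
  FOLLOW(S)={$,a,b,c}  FOLLOW(A)={$,a,b,c}  FOLLOW(B)={$,a,b,c}

FOLLOW(B) = ["$", "a", "b", "c"]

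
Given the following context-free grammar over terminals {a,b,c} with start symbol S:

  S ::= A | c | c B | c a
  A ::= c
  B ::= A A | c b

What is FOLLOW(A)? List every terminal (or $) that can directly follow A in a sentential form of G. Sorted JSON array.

FIRST iteration:
iter 1:
  A via A→c: +{c}
  B via B→A A: +{c}
  S via S→A: +{c}
  FIRST[S]={c}  FIRST[A]={c}  FIRST[B]={c}
iter 2: — fixpoint
  FIRST[S]={c}  FIRST[A]={c}  FIRST[B]={c}

FOLLOW sets:
FOLLOW(S) := {$}
pass 1:
  B→A A: FOLLOW(A) ⊇ FIRST(A) = {c}; new: +{c}
  S→A: FOLLOW(A) ⊇ FOLLOW(S) ⊇ {$}; new: +{$}
  S→c B: FOLLOW(B) ⊇ FOLLOW(S) ⊇ {$}; new: +{$}
  FOLLOW(S)={$}  FOLLOW(A)={$,c}  FOLLOW(B)={$}
pass 2: — fixpoint
  FOLLOW(S)={$}  FOLLOW(A)={$,c}  FOLLOW(B)={$}

FOLLOW(A) = ["$", "c"]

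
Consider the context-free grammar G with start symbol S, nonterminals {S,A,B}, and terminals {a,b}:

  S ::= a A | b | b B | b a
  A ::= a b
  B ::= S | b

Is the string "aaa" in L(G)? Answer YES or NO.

CNF form of G:
  S -> T0 A | T1 B | T1 T0 | b
  A -> T0 T1
  B -> T0 A | T1 B | T1 T0 | b
  T0 -> a
  T1 -> b

Fill CYK table bottom-up:
  cell(0,0) a: {T0}  orig:{}
  cell(1,1) a: {T0}  orig:{}
  cell(2,2) a: {T0}  orig:{}
  cell(0,1) aa: ∅
  cell(1,2) aa: ∅
  cell(0,2) aaa: ∅

S ∉ T[0,2] ⇒ NO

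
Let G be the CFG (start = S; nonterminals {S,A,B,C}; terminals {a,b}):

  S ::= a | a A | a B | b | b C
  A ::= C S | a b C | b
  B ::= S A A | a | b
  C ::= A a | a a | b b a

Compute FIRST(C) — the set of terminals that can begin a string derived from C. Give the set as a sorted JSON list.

FIRST sets, iterate to fixpoint:
iter 1:
  A via A→a b C: +{a}
  A via A→b: +{b}
  B via B→a: +{a}
  B via B→b: +{b}
  C via C→A a: +{a,b}
  S via S→a: +{a}
  S via S→b: +{b}
  FIRST[S]={a,b}  FIRST[A]={a,b}  FIRST[B]={a,b}  FIRST[C]={a,b}
iter 2: (stable)
  FIRST[S]={a,b}  FIRST[A]={a,b}  FIRST[B]={a,b}  FIRST[C]={a,b}

FIRST(C) = ["a", "b"]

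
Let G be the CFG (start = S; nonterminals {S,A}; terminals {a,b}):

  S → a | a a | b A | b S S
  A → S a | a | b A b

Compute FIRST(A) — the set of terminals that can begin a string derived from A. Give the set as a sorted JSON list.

Compute FIRST by fixpoint:
round 1:
  A via A→a: +{a}
  A via A→b A b: +{b}
  S via S→a: +{a}
  S via S→b A: +{b}
  FIRST(S)={a,b}  FIRST(A)={a,b}
round 2: (no change)
  FIRST(S)={a,b}  FIRST(A)={a,b}

FIRST(A) = ["a", "b"]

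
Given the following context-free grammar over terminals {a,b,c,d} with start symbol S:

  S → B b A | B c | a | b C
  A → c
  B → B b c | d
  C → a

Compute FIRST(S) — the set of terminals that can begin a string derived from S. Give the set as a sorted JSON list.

Compute FIRST by fixpoint:
round 1:
  A via A→c: +{c}
  B via B→d: +{d}
  C via C→a: +{a}
  S via S→B b A: +{d}
  S via S→a: +{a}
  S via S→b C: +{b}
  FIRST(S)={a,b,d}  FIRST(A)={c}  FIRST(B)={d}  FIRST(C)={a}
round 2: (no change)
  FIRST(S)={a,b,d}  FIRST(A)={c}  FIRST(B)={d}  FIRST(C)={a}

FIRST(S) = ["a", "b", "d"]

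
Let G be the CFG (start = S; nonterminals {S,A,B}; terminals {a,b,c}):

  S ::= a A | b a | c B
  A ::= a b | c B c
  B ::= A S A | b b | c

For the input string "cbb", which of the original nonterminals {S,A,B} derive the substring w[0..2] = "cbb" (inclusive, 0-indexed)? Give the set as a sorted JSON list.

CNF form of G:
  S -> T0 A | T1 T0 | T2 B
  A -> T0 T1 | T2 X3
  B -> A X4 | T1 T1 | c
  T0 -> a
  T1 -> b
  T2 -> c
  X3 -> B T2
  X4 -> S A

Fill CYK table bottom-up, restricted to cells inside w[0..2]:
  T[0,0] 'c' = {B,T2}  orig:{B}
  T[1,1] 'b' = {T1}  orig:{}
  T[2,2] 'b' = {T1}  orig:{}
  T[0,1] 'cb' = ∅
  T[1,2] 'bb' = {B}
  T[0,2] 'cbb' = {S}

Original NTs in T[0,2] deriving "cbb": ["S"]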